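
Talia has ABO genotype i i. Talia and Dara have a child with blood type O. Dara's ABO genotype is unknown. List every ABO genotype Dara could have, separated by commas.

For each candidate genotype of Dara, check whether crossing it with i i can produce every observed child phenotype.
  I^A I^A → possible child types {A} ✗
  I^A I^B → possible child types {A, B} ✗
  I^A i → possible child types {O, A} ✓
  I^B I^B → possible child types {B} ✗
  I^B i → possible child types {O, B} ✓
  i i → possible child types {O} ✓

I^A i, I^B i, i i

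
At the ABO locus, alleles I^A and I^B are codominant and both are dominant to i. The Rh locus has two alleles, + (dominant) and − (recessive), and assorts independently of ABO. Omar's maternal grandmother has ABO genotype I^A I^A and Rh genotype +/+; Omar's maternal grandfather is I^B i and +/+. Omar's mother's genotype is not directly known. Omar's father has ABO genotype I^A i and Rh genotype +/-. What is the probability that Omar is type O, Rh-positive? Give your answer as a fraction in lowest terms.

Omar's mother's ABO genotype from I^A I^A × I^B i: 1/2 I^A I^B, 1/2 I^A i.
Crossing each possibility with the father I^A i and summing P(type O): 1/2·0 + 1/2·1/4 = 1/8.
Similarly for Rh via the mother's Rh distribution: P(Rh+) = 1.
Independent loci: 1/8 × 1 = 1/8.

1/8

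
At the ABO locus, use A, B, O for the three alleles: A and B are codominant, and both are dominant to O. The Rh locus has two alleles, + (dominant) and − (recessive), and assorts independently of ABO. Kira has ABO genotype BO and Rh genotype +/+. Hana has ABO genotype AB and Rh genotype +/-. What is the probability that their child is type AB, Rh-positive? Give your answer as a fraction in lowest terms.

ABO cross BO × AB → offspring phenotypes: 1/4 A, 1/2 B, 1/4 AB.
Rh cross +/+ × +/- → 1 Rh+.
Independent loci: P(type AB, Rh-positive) = 1/4 × 1 = 1/4.

1/4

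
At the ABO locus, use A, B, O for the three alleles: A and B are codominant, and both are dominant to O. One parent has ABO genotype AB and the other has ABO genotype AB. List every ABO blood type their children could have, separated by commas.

Gametes from AB × AB give offspring ABO genotypes AA, AB, BB, i.e. phenotypes A, B, AB.

A, B, AB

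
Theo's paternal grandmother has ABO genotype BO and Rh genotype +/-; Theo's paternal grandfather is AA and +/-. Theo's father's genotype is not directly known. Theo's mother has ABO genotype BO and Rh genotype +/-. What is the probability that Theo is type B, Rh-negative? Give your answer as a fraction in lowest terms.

Theo's father's ABO genotype from BO × AA: 1/2 AB, 1/2 AO.
Crossing each possibility with the mother BO and summing P(type B): 1/2·1/2 + 1/2·1/4 = 3/8.
Similarly for Rh via the father's Rh distribution: P(Rh-) = 1/4.
Independent loci: 3/8 × 1/4 = 3/32.

3/32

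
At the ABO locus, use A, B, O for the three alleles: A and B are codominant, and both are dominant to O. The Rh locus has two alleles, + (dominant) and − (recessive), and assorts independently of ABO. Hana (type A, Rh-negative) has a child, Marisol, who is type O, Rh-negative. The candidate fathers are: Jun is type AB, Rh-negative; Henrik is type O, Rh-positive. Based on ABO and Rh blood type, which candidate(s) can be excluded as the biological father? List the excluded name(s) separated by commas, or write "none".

A candidate is excluded only if no genotype consistent with his phenotype could produce a type O, Rh-negative child with a type A, Rh-negative mother.
Jun (type AB, Rh-): no genotype consistent with that phenotype can produce a type-O Rh- child with a type-A mother.

Jun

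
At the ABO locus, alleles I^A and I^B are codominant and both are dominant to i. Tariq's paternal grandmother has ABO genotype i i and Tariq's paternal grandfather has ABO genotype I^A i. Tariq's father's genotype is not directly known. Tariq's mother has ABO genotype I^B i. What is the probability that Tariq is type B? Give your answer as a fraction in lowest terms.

3/8

Tariq's father's ABO genotype from i i × I^A i: 1/2 I^A i, 1/2 i i.
Crossing each possibility with the mother I^B i and summing P(type B): 1/2·1/4 + 1/2·1/2 = 3/8.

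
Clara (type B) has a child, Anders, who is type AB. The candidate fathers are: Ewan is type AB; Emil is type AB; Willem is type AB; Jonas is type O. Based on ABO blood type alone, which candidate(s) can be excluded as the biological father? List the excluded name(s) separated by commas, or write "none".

Jonas

A candidate is excluded only if no genotype consistent with his phenotype could produce a type AB child with a type B mother.
Jonas (type O): no genotype consistent with that phenotype can produce a type-AB child with a type-B mother.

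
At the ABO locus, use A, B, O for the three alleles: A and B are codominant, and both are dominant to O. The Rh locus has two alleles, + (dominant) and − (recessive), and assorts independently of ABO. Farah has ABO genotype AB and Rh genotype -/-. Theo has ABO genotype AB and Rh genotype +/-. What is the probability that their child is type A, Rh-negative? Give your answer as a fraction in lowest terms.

1/8

ABO cross AB × AB → offspring phenotypes: 1/4 A, 1/4 B, 1/2 AB.
Rh cross -/- × +/- → 1/2 Rh+, 1/2 Rh-.
Independent loci: P(type A, Rh-negative) = 1/4 × 1/2 = 1/8.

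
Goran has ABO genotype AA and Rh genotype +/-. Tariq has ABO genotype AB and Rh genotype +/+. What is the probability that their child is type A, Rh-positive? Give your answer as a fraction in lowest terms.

ABO cross AA × AB → offspring phenotypes: 1/2 A, 1/2 AB.
Rh cross +/- × +/+ → 1 Rh+.
Independent loci: P(type A, Rh-positive) = 1/2 × 1 = 1/2.

1/2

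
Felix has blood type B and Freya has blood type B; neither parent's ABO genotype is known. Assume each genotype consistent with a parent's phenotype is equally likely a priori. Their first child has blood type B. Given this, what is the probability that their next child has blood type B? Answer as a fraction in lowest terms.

19/20

Possible genotypes: Felix ∈ {I^B I^B, I^B i}; Freya ∈ {I^B I^B, I^B i}.
Weight each parental genotype pair by prior × P(type-B child):
  I^B I^B × I^B I^B: posterior weight 4/15; P(next child type B) = 1.
  I^B I^B × I^B i: posterior weight 4/15; P(next child type B) = 1.
  I^B i × I^B I^B: posterior weight 4/15; P(next child type B) = 1.
  I^B i × I^B i: posterior weight 1/5; P(next child type B) = 3/4.
Weighted sum = 19/20.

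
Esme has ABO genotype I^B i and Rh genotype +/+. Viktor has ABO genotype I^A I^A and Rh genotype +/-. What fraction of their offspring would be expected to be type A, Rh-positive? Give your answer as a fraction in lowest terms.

ABO cross I^B i × I^A I^A → offspring phenotypes: 1/2 A, 1/2 AB.
Rh cross +/+ × +/- → 1 Rh+.
Independent loci: P(type A, Rh-positive) = 1/2 × 1 = 1/2.

1/2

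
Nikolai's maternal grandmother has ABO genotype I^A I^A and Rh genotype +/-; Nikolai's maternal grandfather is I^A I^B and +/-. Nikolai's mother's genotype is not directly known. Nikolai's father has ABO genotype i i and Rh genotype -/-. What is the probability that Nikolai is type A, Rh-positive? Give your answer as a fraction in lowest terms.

Nikolai's mother's ABO genotype from I^A I^A × I^A I^B: 1/2 I^A I^A, 1/2 I^A I^B.
Crossing each possibility with the father i i and summing P(type A): 1/2·1 + 1/2·1/2 = 3/4.
Similarly for Rh via the mother's Rh distribution: P(Rh+) = 1/2.
Independent loci: 3/4 × 1/2 = 3/8.

3/8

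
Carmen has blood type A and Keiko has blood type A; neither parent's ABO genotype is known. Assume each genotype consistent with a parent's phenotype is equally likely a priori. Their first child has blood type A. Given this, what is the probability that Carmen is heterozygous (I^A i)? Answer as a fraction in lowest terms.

7/15

Possible genotypes: Carmen ∈ {I^A I^A, I^A i}; Keiko ∈ {I^A I^A, I^A i}.
Weight each parental genotype pair by prior × P(type-A child):
  I^A I^A × I^A I^A: posterior weight 4/15.
  I^A I^A × I^A i: posterior weight 4/15.
  I^A i × I^A I^A: posterior weight 4/15.
  I^A i × I^A i: posterior weight 1/5.
Sum the posterior weight over pairs where Carmen is I^A i: 7/15.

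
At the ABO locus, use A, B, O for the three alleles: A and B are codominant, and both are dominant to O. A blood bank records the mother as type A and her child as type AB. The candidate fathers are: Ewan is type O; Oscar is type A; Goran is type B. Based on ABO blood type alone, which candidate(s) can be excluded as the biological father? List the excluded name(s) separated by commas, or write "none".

A candidate is excluded only if no genotype consistent with his phenotype could produce a type AB child with a type A mother.
Ewan (type O): no genotype consistent with that phenotype can produce a type-AB child with a type-A mother.
Oscar (type A): no genotype consistent with that phenotype can produce a type-AB child with a type-A mother.

Ewan, Oscar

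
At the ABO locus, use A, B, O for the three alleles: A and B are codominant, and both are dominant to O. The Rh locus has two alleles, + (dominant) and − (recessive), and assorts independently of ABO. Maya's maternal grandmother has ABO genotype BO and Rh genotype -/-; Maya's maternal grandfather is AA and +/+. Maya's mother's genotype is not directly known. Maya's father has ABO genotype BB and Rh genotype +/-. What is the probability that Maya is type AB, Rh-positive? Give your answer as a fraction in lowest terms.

3/8

Maya's mother's ABO genotype from BO × AA: 1/2 AB, 1/2 AO.
Crossing each possibility with the father BB and summing P(type AB): 1/2·1/2 + 1/2·1/2 = 1/2.
Similarly for Rh via the mother's Rh distribution: P(Rh+) = 3/4.
Independent loci: 1/2 × 3/4 = 3/8.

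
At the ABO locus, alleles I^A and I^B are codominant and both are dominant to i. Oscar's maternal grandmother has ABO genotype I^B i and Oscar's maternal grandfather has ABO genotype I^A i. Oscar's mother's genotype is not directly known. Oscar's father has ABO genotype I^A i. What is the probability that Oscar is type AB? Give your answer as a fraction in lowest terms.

Oscar's mother's ABO genotype from I^B i × I^A i: 1/4 I^A I^B, 1/4 I^A i, 1/4 I^B i, 1/4 i i.
Crossing each possibility with the father I^A i and summing P(type AB): 1/4·1/4 + 1/4·0 + 1/4·1/4 + 1/4·0 = 1/8.

1/8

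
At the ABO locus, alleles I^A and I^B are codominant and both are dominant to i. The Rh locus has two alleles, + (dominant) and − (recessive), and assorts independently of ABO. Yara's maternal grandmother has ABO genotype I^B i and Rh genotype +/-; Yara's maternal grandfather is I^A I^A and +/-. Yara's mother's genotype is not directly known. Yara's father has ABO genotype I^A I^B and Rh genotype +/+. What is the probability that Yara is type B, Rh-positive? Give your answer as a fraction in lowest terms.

Yara's mother's ABO genotype from I^B i × I^A I^A: 1/2 I^A I^B, 1/2 I^A i.
Crossing each possibility with the father I^A I^B and summing P(type B): 1/2·1/4 + 1/2·1/4 = 1/4.
Similarly for Rh via the mother's Rh distribution: P(Rh+) = 1.
Independent loci: 1/4 × 1 = 1/4.

1/4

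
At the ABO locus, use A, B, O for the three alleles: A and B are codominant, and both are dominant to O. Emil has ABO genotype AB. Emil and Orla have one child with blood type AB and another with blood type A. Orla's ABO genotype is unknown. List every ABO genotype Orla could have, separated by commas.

For each candidate genotype of Orla, check whether crossing it with AB can produce every observed child phenotype.
  AA → possible child types {A, AB} ✓
  AB → possible child types {A, B, AB} ✓
  AO → possible child types {A, B, AB} ✓
  BB → possible child types {B, AB} ✗
  BO → possible child types {A, B, AB} ✓
  OO → possible child types {A, B} ✗

AA, AB, AO, BO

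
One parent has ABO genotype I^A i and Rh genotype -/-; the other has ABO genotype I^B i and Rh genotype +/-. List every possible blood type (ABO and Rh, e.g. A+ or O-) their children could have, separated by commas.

O+, O-, A+, A-, B+, B-, AB+, AB-

Gametes from I^A i × I^B i give offspring ABO genotypes I^A I^B, I^A i, I^B i, i i, i.e. phenotypes O, A, B, AB.
Rh cross -/- × +/- → phenotypes Rh+, Rh-.
Combining independently: O+, O-, A+, A-, B+, B-, AB+, AB-.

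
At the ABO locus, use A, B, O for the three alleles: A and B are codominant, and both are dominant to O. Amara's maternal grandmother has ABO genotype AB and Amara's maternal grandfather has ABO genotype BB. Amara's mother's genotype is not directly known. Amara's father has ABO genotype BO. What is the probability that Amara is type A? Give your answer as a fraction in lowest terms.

1/8

Amara's mother's ABO genotype from AB × BB: 1/2 AB, 1/2 BB.
Crossing each possibility with the father BO and summing P(type A): 1/2·1/4 + 1/2·0 = 1/8.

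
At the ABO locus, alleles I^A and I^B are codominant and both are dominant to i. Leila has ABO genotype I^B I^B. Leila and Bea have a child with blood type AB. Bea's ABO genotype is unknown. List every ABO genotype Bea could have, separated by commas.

For each candidate genotype of Bea, check whether crossing it with I^B I^B can produce every observed child phenotype.
  I^A I^A → possible child types {AB} ✓
  I^A I^B → possible child types {B, AB} ✓
  I^A i → possible child types {B, AB} ✓
  I^B I^B → possible child types {B} ✗
  I^B i → possible child types {B} ✗
  i i → possible child types {B} ✗

I^A I^A, I^A I^B, I^A i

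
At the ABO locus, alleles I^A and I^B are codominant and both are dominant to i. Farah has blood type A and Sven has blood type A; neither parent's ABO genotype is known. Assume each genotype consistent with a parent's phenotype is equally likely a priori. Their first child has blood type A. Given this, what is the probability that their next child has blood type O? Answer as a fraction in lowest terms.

Possible genotypes: Farah ∈ {I^A I^A, I^A i}; Sven ∈ {I^A I^A, I^A i}.
Weight each parental genotype pair by prior × P(type-A child):
  I^A I^A × I^A I^A: posterior weight 4/15; P(next child type O) = 0.
  I^A I^A × I^A i: posterior weight 4/15; P(next child type O) = 0.
  I^A i × I^A I^A: posterior weight 4/15; P(next child type O) = 0.
  I^A i × I^A i: posterior weight 1/5; P(next child type O) = 1/4.
Weighted sum = 1/20.

1/20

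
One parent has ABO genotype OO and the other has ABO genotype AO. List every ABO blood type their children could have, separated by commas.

O, A

Gametes from OO × AO give offspring ABO genotypes AO, OO, i.e. phenotypes O, A.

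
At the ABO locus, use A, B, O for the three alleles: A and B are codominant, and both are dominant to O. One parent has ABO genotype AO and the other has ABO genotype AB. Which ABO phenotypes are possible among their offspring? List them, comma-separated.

Gametes from AO × AB give offspring ABO genotypes AA, AB, AO, BO, i.e. phenotypes A, B, AB.

A, B, AB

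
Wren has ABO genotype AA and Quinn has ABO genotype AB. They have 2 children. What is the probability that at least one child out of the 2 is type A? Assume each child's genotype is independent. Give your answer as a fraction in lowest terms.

ABO cross AA × AB → 1/2 A, 1/2 AB.
So P(type A) = 1/2 per child.
P(none) = (1/2)^2 = 1/4; P(at least one) = 1 − 1/4 = 3/4.

3/4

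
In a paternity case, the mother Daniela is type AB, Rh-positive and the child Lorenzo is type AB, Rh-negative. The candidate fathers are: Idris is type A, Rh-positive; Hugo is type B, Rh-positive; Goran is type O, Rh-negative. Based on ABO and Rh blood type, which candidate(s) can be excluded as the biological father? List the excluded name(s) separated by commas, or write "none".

A candidate is excluded only if no genotype consistent with his phenotype could produce a type AB, Rh-negative child with a type AB, Rh-positive mother.
Goran (type O, Rh-): no genotype consistent with that phenotype can produce a type-AB Rh- child with a type-AB mother.

Goran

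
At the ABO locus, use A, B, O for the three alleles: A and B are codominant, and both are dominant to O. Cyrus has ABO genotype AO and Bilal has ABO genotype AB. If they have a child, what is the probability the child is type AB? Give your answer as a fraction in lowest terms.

ABO cross AO × AB → offspring phenotypes: 1/2 A, 1/4 B, 1/4 AB.
So P(type AB) = 1/4.

1/4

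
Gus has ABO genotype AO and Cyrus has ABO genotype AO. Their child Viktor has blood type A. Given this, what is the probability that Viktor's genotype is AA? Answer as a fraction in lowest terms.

Cross AO × AO → 1/4 AA, 1/2 AO, 1/4 OO.
Type-A genotypes among offspring: AA (1/4), AO (1/2); total 3/4.
P(AA | type A) = (1/4) / (3/4) = 1/3.

1/3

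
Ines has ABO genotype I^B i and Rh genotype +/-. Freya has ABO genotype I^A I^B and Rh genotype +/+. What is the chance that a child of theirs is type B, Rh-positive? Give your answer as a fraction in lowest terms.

1/2

ABO cross I^B i × I^A I^B → offspring phenotypes: 1/4 A, 1/2 B, 1/4 AB.
Rh cross +/- × +/+ → 1 Rh+.
Independent loci: P(type B, Rh-positive) = 1/2 × 1 = 1/2.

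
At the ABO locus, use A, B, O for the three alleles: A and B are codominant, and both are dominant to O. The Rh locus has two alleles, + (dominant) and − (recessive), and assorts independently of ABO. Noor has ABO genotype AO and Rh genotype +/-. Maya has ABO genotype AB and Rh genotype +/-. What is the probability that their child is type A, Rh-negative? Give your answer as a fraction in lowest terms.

ABO cross AO × AB → offspring phenotypes: 1/2 A, 1/4 B, 1/4 AB.
Rh cross +/- × +/- → 3/4 Rh+, 1/4 Rh-.
Independent loci: P(type A, Rh-negative) = 1/2 × 1/4 = 1/8.

1/8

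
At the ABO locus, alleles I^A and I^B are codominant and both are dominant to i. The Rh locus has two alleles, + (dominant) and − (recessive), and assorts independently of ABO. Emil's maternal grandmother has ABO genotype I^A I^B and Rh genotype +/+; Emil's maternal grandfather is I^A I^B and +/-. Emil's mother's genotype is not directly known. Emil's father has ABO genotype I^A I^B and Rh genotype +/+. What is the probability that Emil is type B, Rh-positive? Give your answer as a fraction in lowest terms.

1/4

Emil's mother's ABO genotype from I^A I^B × I^A I^B: 1/4 I^A I^A, 1/2 I^A I^B, 1/4 I^B I^B.
Crossing each possibility with the father I^A I^B and summing P(type B): 1/4·0 + 1/2·1/4 + 1/4·1/2 = 1/4.
Similarly for Rh via the mother's Rh distribution: P(Rh+) = 1.
Independent loci: 1/4 × 1 = 1/4.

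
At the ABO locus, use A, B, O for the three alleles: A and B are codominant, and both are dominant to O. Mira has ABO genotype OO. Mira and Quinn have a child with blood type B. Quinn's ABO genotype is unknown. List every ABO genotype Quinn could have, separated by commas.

AB, BB, BO

For each candidate genotype of Quinn, check whether crossing it with OO can produce every observed child phenotype.
  AA → possible child types {A} ✗
  AB → possible child types {A, B} ✓
  AO → possible child types {O, A} ✗
  BB → possible child types {B} ✓
  BO → possible child types {O, B} ✓
  OO → possible child types {O} ✗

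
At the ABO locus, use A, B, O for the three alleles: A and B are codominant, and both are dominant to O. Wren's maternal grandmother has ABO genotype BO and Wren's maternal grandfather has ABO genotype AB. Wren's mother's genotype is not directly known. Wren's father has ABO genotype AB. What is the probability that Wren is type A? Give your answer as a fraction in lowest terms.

Wren's mother's ABO genotype from BO × AB: 1/4 AB, 1/4 AO, 1/4 BB, 1/4 BO.
Crossing each possibility with the father AB and summing P(type A): 1/4·1/4 + 1/4·1/2 + 1/4·0 + 1/4·1/4 = 1/4.

1/4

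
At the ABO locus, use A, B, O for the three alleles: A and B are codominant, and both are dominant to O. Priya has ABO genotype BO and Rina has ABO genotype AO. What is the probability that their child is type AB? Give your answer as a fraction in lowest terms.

1/4

ABO cross BO × AO → offspring phenotypes: 1/4 O, 1/4 A, 1/4 B, 1/4 AB.
So P(type AB) = 1/4.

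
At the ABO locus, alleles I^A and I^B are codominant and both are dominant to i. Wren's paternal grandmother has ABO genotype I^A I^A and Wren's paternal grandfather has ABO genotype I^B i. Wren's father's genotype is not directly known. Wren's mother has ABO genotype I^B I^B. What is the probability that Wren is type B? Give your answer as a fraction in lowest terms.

1/2

Wren's father's ABO genotype from I^A I^A × I^B i: 1/2 I^A I^B, 1/2 I^A i.
Crossing each possibility with the mother I^B I^B and summing P(type B): 1/2·1/2 + 1/2·1/2 = 1/2.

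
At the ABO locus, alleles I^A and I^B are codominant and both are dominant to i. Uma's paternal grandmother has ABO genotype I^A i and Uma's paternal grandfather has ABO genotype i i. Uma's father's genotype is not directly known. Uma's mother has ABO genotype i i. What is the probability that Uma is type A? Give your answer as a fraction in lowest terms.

1/4

Uma's father's ABO genotype from I^A i × i i: 1/2 I^A i, 1/2 i i.
Crossing each possibility with the mother i i and summing P(type A): 1/2·1/2 + 1/2·0 = 1/4.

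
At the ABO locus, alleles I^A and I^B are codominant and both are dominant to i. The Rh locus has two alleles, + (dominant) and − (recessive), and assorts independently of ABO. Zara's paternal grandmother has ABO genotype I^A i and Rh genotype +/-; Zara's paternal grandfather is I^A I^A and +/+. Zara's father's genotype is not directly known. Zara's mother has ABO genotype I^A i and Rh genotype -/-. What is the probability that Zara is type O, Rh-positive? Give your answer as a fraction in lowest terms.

3/32

Zara's father's ABO genotype from I^A i × I^A I^A: 1/2 I^A I^A, 1/2 I^A i.
Crossing each possibility with the mother I^A i and summing P(type O): 1/2·0 + 1/2·1/4 = 1/8.
Similarly for Rh via the father's Rh distribution: P(Rh+) = 3/4.
Independent loci: 1/8 × 3/4 = 3/32.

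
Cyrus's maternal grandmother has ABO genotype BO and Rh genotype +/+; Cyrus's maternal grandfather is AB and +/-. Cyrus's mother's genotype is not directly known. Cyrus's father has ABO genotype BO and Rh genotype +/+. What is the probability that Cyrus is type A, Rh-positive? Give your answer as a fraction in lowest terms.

1/8

Cyrus's mother's ABO genotype from BO × AB: 1/4 AB, 1/4 AO, 1/4 BB, 1/4 BO.
Crossing each possibility with the father BO and summing P(type A): 1/4·1/4 + 1/4·1/4 + 1/4·0 + 1/4·0 = 1/8.
Similarly for Rh via the mother's Rh distribution: P(Rh+) = 1.
Independent loci: 1/8 × 1 = 1/8.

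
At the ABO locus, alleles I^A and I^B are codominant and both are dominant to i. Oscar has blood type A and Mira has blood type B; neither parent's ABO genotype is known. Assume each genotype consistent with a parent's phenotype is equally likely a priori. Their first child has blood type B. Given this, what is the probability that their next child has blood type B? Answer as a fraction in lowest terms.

Possible genotypes: Oscar ∈ {I^A I^A, I^A i}; Mira ∈ {I^B I^B, I^B i}.
Weight each parental genotype pair by prior × P(type-B child):
  I^A i × I^B I^B: posterior weight 2/3; P(next child type B) = 1/2.
  I^A i × I^B i: posterior weight 1/3; P(next child type B) = 1/4.
Weighted sum = 5/12.

5/12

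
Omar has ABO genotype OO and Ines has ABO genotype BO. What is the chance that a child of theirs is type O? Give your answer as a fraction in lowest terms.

1/2

ABO cross OO × BO → offspring phenotypes: 1/2 O, 1/2 B.
So P(type O) = 1/2.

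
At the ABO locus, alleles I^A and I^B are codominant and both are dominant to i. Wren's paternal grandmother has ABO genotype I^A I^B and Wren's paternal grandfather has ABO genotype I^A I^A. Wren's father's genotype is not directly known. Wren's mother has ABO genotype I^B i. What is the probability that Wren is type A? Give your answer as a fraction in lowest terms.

Wren's father's ABO genotype from I^A I^B × I^A I^A: 1/2 I^A I^A, 1/2 I^A I^B.
Crossing each possibility with the mother I^B i and summing P(type A): 1/2·1/2 + 1/2·1/4 = 3/8.

3/8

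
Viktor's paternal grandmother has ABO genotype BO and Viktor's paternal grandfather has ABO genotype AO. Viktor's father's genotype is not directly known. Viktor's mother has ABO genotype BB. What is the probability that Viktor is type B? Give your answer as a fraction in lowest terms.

3/4

Viktor's father's ABO genotype from BO × AO: 1/4 AB, 1/4 AO, 1/4 BO, 1/4 OO.
Crossing each possibility with the mother BB and summing P(type B): 1/4·1/2 + 1/4·1/2 + 1/4·1 + 1/4·1 = 3/4.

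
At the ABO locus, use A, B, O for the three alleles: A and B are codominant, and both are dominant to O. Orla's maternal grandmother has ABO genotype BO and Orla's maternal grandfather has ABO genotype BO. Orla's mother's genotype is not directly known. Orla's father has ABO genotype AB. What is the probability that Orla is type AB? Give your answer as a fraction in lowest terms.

Orla's mother's ABO genotype from BO × BO: 1/4 BB, 1/2 BO, 1/4 OO.
Crossing each possibility with the father AB and summing P(type AB): 1/4·1/2 + 1/2·1/4 + 1/4·0 = 1/4.

1/4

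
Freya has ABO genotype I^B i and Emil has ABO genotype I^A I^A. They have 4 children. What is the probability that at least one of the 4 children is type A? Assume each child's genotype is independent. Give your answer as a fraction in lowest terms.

ABO cross I^B i × I^A I^A → 1/2 A, 1/2 AB.
So P(type A) = 1/2 per child.
P(none) = (1/2)^4 = 1/16; P(at least one) = 1 − 1/16 = 15/16.

15/16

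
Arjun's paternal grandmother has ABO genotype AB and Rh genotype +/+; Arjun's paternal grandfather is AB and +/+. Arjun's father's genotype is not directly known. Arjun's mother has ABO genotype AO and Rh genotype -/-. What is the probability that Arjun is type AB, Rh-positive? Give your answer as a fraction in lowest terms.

Arjun's father's ABO genotype from AB × AB: 1/4 AA, 1/2 AB, 1/4 BB.
Crossing each possibility with the mother AO and summing P(type AB): 1/4·0 + 1/2·1/4 + 1/4·1/2 = 1/4.
Similarly for Rh via the father's Rh distribution: P(Rh+) = 1.
Independent loci: 1/4 × 1 = 1/4.

1/4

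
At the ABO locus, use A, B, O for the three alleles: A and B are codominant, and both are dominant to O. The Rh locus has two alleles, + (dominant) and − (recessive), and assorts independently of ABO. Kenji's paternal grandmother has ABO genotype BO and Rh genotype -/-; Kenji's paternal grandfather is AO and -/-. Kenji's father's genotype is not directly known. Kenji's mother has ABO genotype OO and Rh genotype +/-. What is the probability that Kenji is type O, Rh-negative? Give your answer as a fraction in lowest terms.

1/4

Kenji's father's ABO genotype from BO × AO: 1/4 AB, 1/4 AO, 1/4 BO, 1/4 OO.
Crossing each possibility with the mother OO and summing P(type O): 1/4·0 + 1/4·1/2 + 1/4·1/2 + 1/4·1 = 1/2.
Similarly for Rh via the father's Rh distribution: P(Rh-) = 1/2.
Independent loci: 1/2 × 1/2 = 1/4.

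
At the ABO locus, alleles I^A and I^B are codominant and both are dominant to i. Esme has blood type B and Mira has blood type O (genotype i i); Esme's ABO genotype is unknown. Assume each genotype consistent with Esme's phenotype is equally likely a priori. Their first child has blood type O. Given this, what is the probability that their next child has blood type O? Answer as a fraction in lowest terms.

1/2

Possible genotypes: Esme ∈ {I^B I^B, I^B i}; Mira ∈ {i i}.
Weight each parental genotype pair by prior × P(type-O child):
  I^B i × i i: posterior weight 1; P(next child type O) = 1/2.
Weighted sum = 1/2.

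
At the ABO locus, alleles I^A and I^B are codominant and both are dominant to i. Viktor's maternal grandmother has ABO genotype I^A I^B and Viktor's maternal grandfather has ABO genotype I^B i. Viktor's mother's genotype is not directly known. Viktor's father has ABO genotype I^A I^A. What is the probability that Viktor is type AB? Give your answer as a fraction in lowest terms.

Viktor's mother's ABO genotype from I^A I^B × I^B i: 1/4 I^A I^B, 1/4 I^A i, 1/4 I^B I^B, 1/4 I^B i.
Crossing each possibility with the father I^A I^A and summing P(type AB): 1/4·1/2 + 1/4·0 + 1/4·1 + 1/4·1/2 = 1/2.

1/2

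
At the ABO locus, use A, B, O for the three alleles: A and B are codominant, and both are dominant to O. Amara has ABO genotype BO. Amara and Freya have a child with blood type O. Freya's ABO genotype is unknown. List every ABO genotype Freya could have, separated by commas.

AO, BO, OO

For each candidate genotype of Freya, check whether crossing it with BO can produce every observed child phenotype.
  AA → possible child types {A, AB} ✗
  AB → possible child types {A, B, AB} ✗
  AO → possible child types {O, A, B, AB} ✓
  BB → possible child types {B} ✗
  BO → possible child types {O, B} ✓
  OO → possible child types {O, B} ✓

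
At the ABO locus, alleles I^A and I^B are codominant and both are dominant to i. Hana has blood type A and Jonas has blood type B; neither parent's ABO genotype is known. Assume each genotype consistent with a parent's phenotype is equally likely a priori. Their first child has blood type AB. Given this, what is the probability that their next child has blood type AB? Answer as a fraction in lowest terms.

25/36

Possible genotypes: Hana ∈ {I^A I^A, I^A i}; Jonas ∈ {I^B I^B, I^B i}.
Weight each parental genotype pair by prior × P(type-AB child):
  I^A I^A × I^B I^B: posterior weight 4/9; P(next child type AB) = 1.
  I^A I^A × I^B i: posterior weight 2/9; P(next child type AB) = 1/2.
  I^A i × I^B I^B: posterior weight 2/9; P(next child type AB) = 1/2.
  I^A i × I^B i: posterior weight 1/9; P(next child type AB) = 1/4.
Weighted sum = 25/36.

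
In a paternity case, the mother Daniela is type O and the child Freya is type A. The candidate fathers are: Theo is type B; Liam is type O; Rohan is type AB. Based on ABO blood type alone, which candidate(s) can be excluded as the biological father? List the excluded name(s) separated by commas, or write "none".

A candidate is excluded only if no genotype consistent with his phenotype could produce a type A child with a type O mother.
Theo (type B): no genotype consistent with that phenotype can produce a type-A child with a type-O mother.
Liam (type O): no genotype consistent with that phenotype can produce a type-A child with a type-O mother.

Theo, Liam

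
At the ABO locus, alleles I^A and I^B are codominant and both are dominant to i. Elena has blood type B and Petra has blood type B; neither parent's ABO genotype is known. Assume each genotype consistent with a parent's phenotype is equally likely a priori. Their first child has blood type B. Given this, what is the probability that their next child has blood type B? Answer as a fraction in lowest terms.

Possible genotypes: Elena ∈ {I^B I^B, I^B i}; Petra ∈ {I^B I^B, I^B i}.
Weight each parental genotype pair by prior × P(type-B child):
  I^B I^B × I^B I^B: posterior weight 4/15; P(next child type B) = 1.
  I^B I^B × I^B i: posterior weight 4/15; P(next child type B) = 1.
  I^B i × I^B I^B: posterior weight 4/15; P(next child type B) = 1.
  I^B i × I^B i: posterior weight 1/5; P(next child type B) = 3/4.
Weighted sum = 19/20.

19/20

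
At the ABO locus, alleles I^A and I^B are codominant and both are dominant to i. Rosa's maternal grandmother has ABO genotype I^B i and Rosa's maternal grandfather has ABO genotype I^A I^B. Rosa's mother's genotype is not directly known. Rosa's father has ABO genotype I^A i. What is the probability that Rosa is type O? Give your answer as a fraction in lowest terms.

Rosa's mother's ABO genotype from I^B i × I^A I^B: 1/4 I^A I^B, 1/4 I^A i, 1/4 I^B I^B, 1/4 I^B i.
Crossing each possibility with the father I^A i and summing P(type O): 1/4·0 + 1/4·1/4 + 1/4·0 + 1/4·1/4 = 1/8.

1/8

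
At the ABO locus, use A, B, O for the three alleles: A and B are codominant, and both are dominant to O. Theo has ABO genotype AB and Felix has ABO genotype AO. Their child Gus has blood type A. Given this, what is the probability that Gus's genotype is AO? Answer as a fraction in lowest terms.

1/2

Cross AB × AO → 1/4 AA, 1/4 AB, 1/4 AO, 1/4 BO.
Type-A genotypes among offspring: AA (1/4), AO (1/4); total 1/2.
P(AO | type A) = (1/4) / (1/2) = 1/2.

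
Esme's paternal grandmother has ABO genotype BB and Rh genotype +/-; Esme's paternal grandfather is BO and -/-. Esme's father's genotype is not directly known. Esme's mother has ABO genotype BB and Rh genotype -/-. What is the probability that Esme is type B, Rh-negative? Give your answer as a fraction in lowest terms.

Esme's father's ABO genotype from BB × BO: 1/2 BB, 1/2 BO.
Crossing each possibility with the mother BB and summing P(type B): 1/2·1 + 1/2·1 = 1.
Similarly for Rh via the father's Rh distribution: P(Rh-) = 3/4.
Independent loci: 1 × 3/4 = 3/4.

3/4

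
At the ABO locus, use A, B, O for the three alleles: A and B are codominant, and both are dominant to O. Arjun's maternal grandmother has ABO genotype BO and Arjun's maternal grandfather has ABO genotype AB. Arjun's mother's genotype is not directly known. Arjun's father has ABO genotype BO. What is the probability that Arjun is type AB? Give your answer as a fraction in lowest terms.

Arjun's mother's ABO genotype from BO × AB: 1/4 AB, 1/4 AO, 1/4 BB, 1/4 BO.
Crossing each possibility with the father BO and summing P(type AB): 1/4·1/4 + 1/4·1/4 + 1/4·0 + 1/4·0 = 1/8.

1/8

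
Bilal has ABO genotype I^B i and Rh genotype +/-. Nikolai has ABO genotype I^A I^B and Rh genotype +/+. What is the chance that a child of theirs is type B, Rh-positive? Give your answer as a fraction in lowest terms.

1/2

ABO cross I^B i × I^A I^B → offspring phenotypes: 1/4 A, 1/2 B, 1/4 AB.
Rh cross +/- × +/+ → 1 Rh+.
Independent loci: P(type B, Rh-positive) = 1/2 × 1 = 1/2.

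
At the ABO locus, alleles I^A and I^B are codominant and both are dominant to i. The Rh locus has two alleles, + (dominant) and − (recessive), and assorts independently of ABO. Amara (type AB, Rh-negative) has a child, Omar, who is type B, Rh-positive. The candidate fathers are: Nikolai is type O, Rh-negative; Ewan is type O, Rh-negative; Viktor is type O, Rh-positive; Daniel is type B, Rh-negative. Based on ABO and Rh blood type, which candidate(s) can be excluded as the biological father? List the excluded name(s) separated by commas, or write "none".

A candidate is excluded only if no genotype consistent with his phenotype could produce a type B, Rh-positive child with a type AB, Rh-negative mother.
Nikolai (type O, Rh-): no genotype consistent with that phenotype can produce a type-B Rh+ child with a type-AB mother.
Ewan (type O, Rh-): no genotype consistent with that phenotype can produce a type-B Rh+ child with a type-AB mother.
Daniel (type B, Rh-): no genotype consistent with that phenotype can produce a type-B Rh+ child with a type-AB mother.

Nikolai, Ewan, Daniel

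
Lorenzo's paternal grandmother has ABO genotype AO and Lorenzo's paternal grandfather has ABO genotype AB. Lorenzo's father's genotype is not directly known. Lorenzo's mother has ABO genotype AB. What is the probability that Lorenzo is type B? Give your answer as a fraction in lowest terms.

1/4

Lorenzo's father's ABO genotype from AO × AB: 1/4 AA, 1/4 AB, 1/4 AO, 1/4 BO.
Crossing each possibility with the mother AB and summing P(type B): 1/4·0 + 1/4·1/4 + 1/4·1/4 + 1/4·1/2 = 1/4.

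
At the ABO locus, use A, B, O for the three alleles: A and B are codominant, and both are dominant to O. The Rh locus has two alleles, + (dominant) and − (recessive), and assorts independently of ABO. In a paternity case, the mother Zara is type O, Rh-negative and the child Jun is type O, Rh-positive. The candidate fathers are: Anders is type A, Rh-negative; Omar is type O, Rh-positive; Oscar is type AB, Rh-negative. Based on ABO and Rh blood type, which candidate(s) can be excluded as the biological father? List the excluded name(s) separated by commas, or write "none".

Anders, Oscar

A candidate is excluded only if no genotype consistent with his phenotype could produce a type O, Rh-positive child with a type O, Rh-negative mother.
Anders (type A, Rh-): no genotype consistent with that phenotype can produce a type-O Rh+ child with a type-O mother.
Oscar (type AB, Rh-): no genotype consistent with that phenotype can produce a type-O Rh+ child with a type-O mother.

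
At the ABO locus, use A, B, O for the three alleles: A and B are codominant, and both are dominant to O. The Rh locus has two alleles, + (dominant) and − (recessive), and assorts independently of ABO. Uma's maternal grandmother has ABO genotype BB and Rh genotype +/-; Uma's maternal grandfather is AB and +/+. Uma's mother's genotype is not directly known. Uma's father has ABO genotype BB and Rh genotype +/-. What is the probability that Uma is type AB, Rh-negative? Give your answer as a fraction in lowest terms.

Uma's mother's ABO genotype from BB × AB: 1/2 AB, 1/2 BB.
Crossing each possibility with the father BB and summing P(type AB): 1/2·1/2 + 1/2·0 = 1/4.
Similarly for Rh via the mother's Rh distribution: P(Rh-) = 1/8.
Independent loci: 1/4 × 1/8 = 1/32.

1/32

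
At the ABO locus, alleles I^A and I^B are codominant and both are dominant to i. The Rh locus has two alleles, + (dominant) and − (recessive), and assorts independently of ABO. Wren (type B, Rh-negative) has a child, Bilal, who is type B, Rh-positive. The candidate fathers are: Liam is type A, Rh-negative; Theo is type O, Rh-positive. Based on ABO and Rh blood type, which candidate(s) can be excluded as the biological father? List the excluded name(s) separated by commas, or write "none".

Liam

A candidate is excluded only if no genotype consistent with his phenotype could produce a type B, Rh-positive child with a type B, Rh-negative mother.
Liam (type A, Rh-): no genotype consistent with that phenotype can produce a type-B Rh+ child with a type-B mother.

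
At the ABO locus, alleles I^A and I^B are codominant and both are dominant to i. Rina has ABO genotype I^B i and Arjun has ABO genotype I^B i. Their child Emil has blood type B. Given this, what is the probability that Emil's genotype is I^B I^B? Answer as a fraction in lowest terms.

Cross I^B i × I^B i → 1/4 I^B I^B, 1/2 I^B i, 1/4 i i.
Type-B genotypes among offspring: I^B I^B (1/4), I^B i (1/2); total 3/4.
P(I^B I^B | type B) = (1/4) / (3/4) = 1/3.

1/3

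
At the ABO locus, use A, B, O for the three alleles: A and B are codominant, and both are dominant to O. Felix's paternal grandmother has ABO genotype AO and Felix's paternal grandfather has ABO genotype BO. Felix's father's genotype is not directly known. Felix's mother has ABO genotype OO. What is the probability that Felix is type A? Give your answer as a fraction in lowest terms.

1/4

Felix's father's ABO genotype from AO × BO: 1/4 AB, 1/4 AO, 1/4 BO, 1/4 OO.
Crossing each possibility with the mother OO and summing P(type A): 1/4·1/2 + 1/4·1/2 + 1/4·0 + 1/4·0 = 1/4.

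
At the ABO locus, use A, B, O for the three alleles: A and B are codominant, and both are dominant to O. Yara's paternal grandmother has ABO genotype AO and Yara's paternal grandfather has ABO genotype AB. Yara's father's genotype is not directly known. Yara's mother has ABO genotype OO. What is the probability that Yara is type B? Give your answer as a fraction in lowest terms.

1/4

Yara's father's ABO genotype from AO × AB: 1/4 AA, 1/4 AB, 1/4 AO, 1/4 BO.
Crossing each possibility with the mother OO and summing P(type B): 1/4·0 + 1/4·1/2 + 1/4·0 + 1/4·1/2 = 1/4.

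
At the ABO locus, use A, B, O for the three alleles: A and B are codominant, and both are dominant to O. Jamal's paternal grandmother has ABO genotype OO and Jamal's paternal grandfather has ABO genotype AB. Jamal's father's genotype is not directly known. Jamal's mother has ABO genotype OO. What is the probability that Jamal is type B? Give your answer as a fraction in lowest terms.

1/4

Jamal's father's ABO genotype from OO × AB: 1/2 AO, 1/2 BO.
Crossing each possibility with the mother OO and summing P(type B): 1/2·0 + 1/2·1/2 = 1/4.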